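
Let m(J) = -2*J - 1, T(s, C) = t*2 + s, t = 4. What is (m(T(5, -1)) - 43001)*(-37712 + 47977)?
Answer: -441682420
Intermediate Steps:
T(s, C) = 8 + s (T(s, C) = 4*2 + s = 8 + s)
m(J) = -1 - 2*J
(m(T(5, -1)) - 43001)*(-37712 + 47977) = ((-1 - 2*(8 + 5)) - 43001)*(-37712 + 47977) = ((-1 - 2*13) - 43001)*10265 = ((-1 - 26) - 43001)*10265 = (-27 - 43001)*10265 = -43028*10265 = -441682420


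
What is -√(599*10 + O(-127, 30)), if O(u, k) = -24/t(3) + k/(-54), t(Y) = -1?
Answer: -√54121/3 ≈ -77.546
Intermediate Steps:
O(u, k) = 24 - k/54 (O(u, k) = -24/(-1) + k/(-54) = -24*(-1) + k*(-1/54) = 24 - k/54)
-√(599*10 + O(-127, 30)) = -√(599*10 + (24 - 1/54*30)) = -√(5990 + (24 - 5/9)) = -√(5990 + 211/9) = -√(54121/9) = -√54121/3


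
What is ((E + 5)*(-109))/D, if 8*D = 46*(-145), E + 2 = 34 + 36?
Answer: 31828/3335 ≈ 9.5436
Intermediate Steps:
E = 68 (E = -2 + (34 + 36) = -2 + 70 = 68)
D = -3335/4 (D = (46*(-145))/8 = (⅛)*(-6670) = -3335/4 ≈ -833.75)
((E + 5)*(-109))/D = ((68 + 5)*(-109))/(-3335/4) = (73*(-109))*(-4/3335) = -7957*(-4/3335) = 31828/3335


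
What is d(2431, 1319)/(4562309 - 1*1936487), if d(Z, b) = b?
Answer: 1319/2625822 ≈ 0.00050232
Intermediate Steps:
d(2431, 1319)/(4562309 - 1*1936487) = 1319/(4562309 - 1*1936487) = 1319/(4562309 - 1936487) = 1319/2625822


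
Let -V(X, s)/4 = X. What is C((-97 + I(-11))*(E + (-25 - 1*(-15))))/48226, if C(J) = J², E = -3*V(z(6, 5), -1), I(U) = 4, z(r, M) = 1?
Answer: 17298/24113 ≈ 0.71737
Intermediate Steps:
V(X, s) = -4*X
E = 12 (E = -(-12) = -3*(-4) = 12)
C((-97 + I(-11))*(E + (-25 - 1*(-15))))/48226 = ((-97 + 4)*(12 + (-25 - 1*(-15))))²/48226 = (-93*(12 + (-25 + 15)))²*(1/48226) = (-93*(12 - 10))²*(1/48226) = (-93*2)²*(1/48226) = (-186)²*(1/48226) = 34596*(1/48226) = 17298/24113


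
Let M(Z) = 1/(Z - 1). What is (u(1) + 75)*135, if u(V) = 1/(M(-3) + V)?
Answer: 10305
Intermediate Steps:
M(Z) = 1/(-1 + Z)
u(V) = 1/(-1/4 + V) (u(V) = 1/(1/(-1 - 3) + V) = 1/(1/(-4) + V) = 1/(-1/4 + V))
(u(1) + 75)*135 = (4/(-1 + 4*1) + 75)*135 = (4/(-1 + 4) + 75)*135 = (4/3 + 75)*135 = (229/3)*135 = 10305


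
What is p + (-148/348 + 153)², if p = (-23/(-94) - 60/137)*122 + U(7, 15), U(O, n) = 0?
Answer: 1133396656663/48736791 ≈ 23255.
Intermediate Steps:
p = -151829/6439 (p = (-23/(-94) - 60/137)*122 + 0 = (-23*(-1/94) - 60*1/137)*122 + 0 = (23/94 - 60/137)*122 + 0 = -2489/12878*122 + 0 = -151829/6439 + 0 = -151829/6439 ≈ -23.580)
p + (-148/348 + 153)² = -151829/6439 + (-148/348 + 153)² = -151829/6439 + (-148*1/348 + 153)² = -151829/6439 + (-37/87 + 153)² = -151829/6439 + (13274/87)² = -151829/6439 + 176199076/7569 = 1133396656663/48736791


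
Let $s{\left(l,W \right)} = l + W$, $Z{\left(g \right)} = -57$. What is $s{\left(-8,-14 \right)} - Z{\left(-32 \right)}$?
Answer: $35$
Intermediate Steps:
$s{\left(l,W \right)} = W + l$
$s{\left(-8,-14 \right)} - Z{\left(-32 \right)} = \left(-14 - 8\right) - -57 = -22 + 57 = 35$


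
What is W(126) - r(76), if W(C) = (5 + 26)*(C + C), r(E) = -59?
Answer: 7871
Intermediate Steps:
W(C) = 62*C (W(C) = 31*(2*C) = 62*C)
W(126) - r(76) = 62*126 - 1*(-59) = 7812 + 59 = 7871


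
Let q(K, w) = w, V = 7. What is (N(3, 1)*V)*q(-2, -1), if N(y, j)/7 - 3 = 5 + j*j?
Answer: -441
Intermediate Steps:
N(y, j) = 56 + 7*j² (N(y, j) = 21 + 7*(5 + j*j) = 21 + 7*(5 + j²) = 21 + (35 + 7*j²) = 56 + 7*j²)
(N(3, 1)*V)*q(-2, -1) = ((56 + 7*1²)*7)*(-1) = ((56 + 7*1)*7)*(-1) = ((56 + 7)*7)*(-1) = (63*7)*(-1) = 441*(-1) = -441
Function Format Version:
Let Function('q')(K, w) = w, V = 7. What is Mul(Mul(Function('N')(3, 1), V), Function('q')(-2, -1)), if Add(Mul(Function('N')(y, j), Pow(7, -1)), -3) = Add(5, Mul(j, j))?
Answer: -441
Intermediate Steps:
Function('N')(y, j) = Add(56, Mul(7, Pow(j, 2))) (Function('N')(y, j) = Add(21, Mul(7, Add(5, Mul(j, j)))) = Add(21, Mul(7, Add(5, Pow(j, 2)))) = Add(21, Add(35, Mul(7, Pow(j, 2)))) = Add(56, Mul(7, Pow(j, 2))))
Mul(Mul(Function('N')(3, 1), V), Function('q')(-2, -1)) = Mul(Mul(Add(56, Mul(7, Pow(1, 2))), 7), -1) = Mul(Mul(Add(56, Mul(7, 1)), 7), -1) = Mul(Mul(Add(56, 7), 7), -1) = Mul(Mul(63, 7), -1) = Mul(441, -1) = -441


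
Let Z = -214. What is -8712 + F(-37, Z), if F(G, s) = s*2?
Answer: -9140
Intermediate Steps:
F(G, s) = 2*s
-8712 + F(-37, Z) = -8712 + 2*(-214) = -8712 - 428 = -9140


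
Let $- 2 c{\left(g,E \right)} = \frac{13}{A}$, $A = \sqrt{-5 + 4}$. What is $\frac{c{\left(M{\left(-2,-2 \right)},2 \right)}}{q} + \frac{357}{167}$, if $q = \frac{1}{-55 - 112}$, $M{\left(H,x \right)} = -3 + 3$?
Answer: $\frac{357}{167} - \frac{2171 i}{2} \approx 2.1377 - 1085.5 i$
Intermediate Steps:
$M{\left(H,x \right)} = 0$
$A = i$ ($A = \sqrt{-1} = i \approx 1.0 i$)
$q = - \frac{1}{167}$ ($q = \frac{1}{-167} = - \frac{1}{167} \approx -0.005988$)
$c{\left(g,E \right)} = \frac{13 i}{2}$ ($c{\left(g,E \right)} = - \frac{13 \frac{1}{i}}{2} = - \frac{13 \left(- i\right)}{2} = - \frac{\left(-13\right) i}{2} = \frac{13 i}{2}$)
$\frac{c{\left(M{\left(-2,-2 \right)},2 \right)}}{q} + \frac{357}{167} = \frac{\frac{13}{2} i}{- \frac{1}{167}} + \frac{357}{167} = \frac{13 i}{2} \left(-167\right) + 357 \cdot \frac{1}{167} = - \frac{2171 i}{2} + \frac{357}{167} = \frac{357}{167} - \frac{2171 i}{2}$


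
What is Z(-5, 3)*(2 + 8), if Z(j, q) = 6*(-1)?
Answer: -60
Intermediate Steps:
Z(j, q) = -6
Z(-5, 3)*(2 + 8) = -6*(2 + 8) = -6*10 = -60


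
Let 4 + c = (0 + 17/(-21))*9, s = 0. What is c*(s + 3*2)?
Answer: -474/7 ≈ -67.714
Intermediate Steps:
c = -79/7 (c = -4 + (0 + 17/(-21))*9 = -4 + (0 + 17*(-1/21))*9 = -4 + (0 - 17/21)*9 = -4 - 17/21*9 = -4 - 51/7 = -79/7 ≈ -11.286)
c*(s + 3*2) = -79*(0 + 3*2)/7 = -79*(0 + 6)/7 = -79/7*6 = -474/7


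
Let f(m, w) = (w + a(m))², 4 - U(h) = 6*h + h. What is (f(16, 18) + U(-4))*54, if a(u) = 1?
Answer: 21222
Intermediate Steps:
U(h) = 4 - 7*h (U(h) = 4 - (6*h + h) = 4 - 7*h)
f(m, w) = (1 + w)² (f(m, w) = (w + 1)² = (1 + w)²)
(f(16, 18) + U(-4))*54 = ((1 + 18)² + (4 - 7*(-4)))*54 = (19² + (4 + 28))*54 = (361 + 32)*54 = 393*54 = 21222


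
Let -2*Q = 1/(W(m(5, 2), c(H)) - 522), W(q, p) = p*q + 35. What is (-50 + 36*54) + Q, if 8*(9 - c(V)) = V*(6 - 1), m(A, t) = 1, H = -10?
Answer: 3573980/1887 ≈ 1894.0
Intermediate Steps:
c(V) = 9 - 5*V/8 (c(V) = 9 - V*(6 - 1)/8 = 9 - V*5/8 = 9 - 5*V/8)
W(q, p) = 35 + p*q
Q = 2/1887 (Q = -1/(2*((35 + (9 - 5/8*(-10))*1) - 522)) = -1/(2*((35 + (9 + 25/4)*1) - 522)) = -1/(2*((35 + (61/4)*1) - 522)) = -1/(2*((35 + 61/4) - 522)) = -1/(2*(201/4 - 522)) = -1/(2*(-1887/4)) = -½*(-4/1887) = 2/1887 ≈ 0.0010599)
(-50 + 36*54) + Q = (-50 + 36*54) + 2/1887 = (-50 + 1944) + 2/1887 = 1894 + 2/1887 = 3573980/1887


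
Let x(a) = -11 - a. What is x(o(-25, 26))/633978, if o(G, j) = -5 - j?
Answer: 10/316989 ≈ 3.1547e-5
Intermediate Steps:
x(o(-25, 26))/633978 = (-11 - (-5 - 1*26))/633978 = (-11 - (-5 - 26))*(1/633978) = (-11 - 1*(-31))*(1/633978) = (-11 + 31)*(1/633978) = 20*(1/633978) = 10/316989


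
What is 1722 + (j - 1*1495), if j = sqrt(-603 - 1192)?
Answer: 227 + I*sqrt(1795) ≈ 227.0 + 42.367*I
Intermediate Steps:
j = I*sqrt(1795) (j = sqrt(-1795) = I*sqrt(1795) ≈ 42.367*I)
1722 + (j - 1*1495) = 1722 + (I*sqrt(1795) - 1*1495) = 1722 + (I*sqrt(1795) - 1495) = 1722 + (-1495 + I*sqrt(1795)) = 227 + I*sqrt(1795)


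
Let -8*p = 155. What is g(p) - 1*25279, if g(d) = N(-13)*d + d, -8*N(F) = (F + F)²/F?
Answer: -406789/16 ≈ -25424.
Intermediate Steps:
p = -155/8 (p = -⅛*155 = -155/8 ≈ -19.375)
N(F) = -F/2 (N(F) = -(F + F)²/(8*F) = -(2*F)²/(8*F) = -4*F²/(8*F) = -F/2)
g(d) = 15*d/2 (g(d) = (-½*(-13))*d + d = 13*d/2 + d = 15*d/2)
g(p) - 1*25279 = (15/2)*(-155/8) - 1*25279 = -2325/16 - 25279 = -406789/16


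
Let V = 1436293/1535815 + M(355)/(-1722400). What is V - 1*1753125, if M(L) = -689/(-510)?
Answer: -473026797583588188907/269819351112000 ≈ -1.7531e+6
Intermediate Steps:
M(L) = 689/510 (M(L) = -689*(-1/510) = 689/510)
V = 252334636811093/269819351112000 (V = 1436293/1535815 + (689/510)/(-1722400) = 1436293*(1/1535815) + (689/510)*(-1/1722400) = 1436293/1535815 - 689/878424000 = 252334636811093/269819351112000 ≈ 0.93520)
V - 1*1753125 = 252334636811093/269819351112000 - 1*1753125 = 252334636811093/269819351112000 - 1753125 = -473026797583588188907/269819351112000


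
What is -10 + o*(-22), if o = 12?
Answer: -274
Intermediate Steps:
-10 + o*(-22) = -10 + 12*(-22) = -10 - 264 = -274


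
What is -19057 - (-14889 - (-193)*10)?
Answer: -6098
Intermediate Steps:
-19057 - (-14889 - (-193)*10) = -19057 - (-14889 - 1*(-1930)) = -19057 - (-14889 + 1930) = -19057 - 1*(-12959) = -19057 + 12959 = -6098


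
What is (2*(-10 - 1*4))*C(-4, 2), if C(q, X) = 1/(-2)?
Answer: 14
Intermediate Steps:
C(q, X) = -1/2
(2*(-10 - 1*4))*C(-4, 2) = (2*(-10 - 1*4))*(-1/2) = (2*(-10 - 4))*(-1/2) = (2*(-14))*(-1/2) = -28*(-1/2) = 14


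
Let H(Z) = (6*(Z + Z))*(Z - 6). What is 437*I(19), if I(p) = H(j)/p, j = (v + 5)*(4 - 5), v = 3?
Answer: 30912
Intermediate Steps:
j = -8 (j = (3 + 5)*(4 - 5) = 8*(-1) = -8)
H(Z) = 12*Z*(-6 + Z) (H(Z) = (6*(2*Z))*(-6 + Z) = (12*Z)*(-6 + Z) = 12*Z*(-6 + Z))
I(p) = 1344/p (I(p) = (12*(-8)*(-6 - 8))/p = (12*(-8)*(-14))/p = 1344/p)
437*I(19) = 437*(1344/19) = 30912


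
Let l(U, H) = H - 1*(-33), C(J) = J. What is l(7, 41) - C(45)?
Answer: 29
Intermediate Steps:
l(U, H) = 33 + H (l(U, H) = H + 33 = 33 + H)
l(7, 41) - C(45) = (33 + 41) - 1*45 = 74 - 45 = 29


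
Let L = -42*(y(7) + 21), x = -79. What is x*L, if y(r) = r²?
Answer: 232260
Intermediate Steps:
L = -2940 (L = -42*(7² + 21) = -42*(49 + 21) = -42*70 = -2940)
x*L = -79*(-2940) = 232260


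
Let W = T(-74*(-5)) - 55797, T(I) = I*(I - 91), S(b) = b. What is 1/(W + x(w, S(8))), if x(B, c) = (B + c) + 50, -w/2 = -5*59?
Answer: 1/48081 ≈ 2.0798e-5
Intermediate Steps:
w = 590 (w = -(-10)*59 = -2*(-295) = 590)
x(B, c) = 50 + B + c
T(I) = I*(-91 + I)
W = 47433 (W = (-74*(-5))*(-91 - 74*(-5)) - 55797 = 370*(-91 + 370) - 55797 = 370*279 - 55797 = 103230 - 55797 = 47433)
1/(W + x(w, S(8))) = 1/(47433 + (50 + 590 + 8)) = 1/(47433 + 648) = 1/48081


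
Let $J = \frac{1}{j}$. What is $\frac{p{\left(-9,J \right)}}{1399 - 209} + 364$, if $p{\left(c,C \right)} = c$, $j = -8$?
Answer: $\frac{433151}{1190} \approx 363.99$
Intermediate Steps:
$J = - \frac{1}{8}$ ($J = \frac{1}{-8} = - \frac{1}{8} \approx -0.125$)
$\frac{p{\left(-9,J \right)}}{1399 - 209} + 364 = \frac{1}{1399 - 209} \left(-9\right) + 364 = \frac{1}{1190} \left(-9\right) + 364 = - \frac{9}{1190} + 364 = \frac{433151}{1190}$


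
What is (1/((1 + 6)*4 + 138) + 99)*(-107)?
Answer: -1758545/166 ≈ -10594.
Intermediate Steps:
(1/((1 + 6)*4 + 138) + 99)*(-107) = (1/(7*4 + 138) + 99)*(-107) = (1/(28 + 138) + 99)*(-107) = (1/166 + 99)*(-107) = (16435/166)*(-107) = -1758545/166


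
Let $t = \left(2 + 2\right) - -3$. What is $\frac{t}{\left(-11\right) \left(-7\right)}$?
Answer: $\frac{1}{11} \approx 0.090909$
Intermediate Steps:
$t = 7$ ($t = 4 + 3 = 7$)
$\frac{t}{\left(-11\right) \left(-7\right)} = \frac{7}{\left(-11\right) \left(-7\right)} = \frac{7}{77} = 7 \cdot \frac{1}{77} = \frac{1}{11}$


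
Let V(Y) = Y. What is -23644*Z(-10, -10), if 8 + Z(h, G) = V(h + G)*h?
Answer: -4539648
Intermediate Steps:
Z(h, G) = -8 + h*(G + h) (Z(h, G) = -8 + (h + G)*h = -8 + (G + h)*h = -8 + h*(G + h))
-23644*Z(-10, -10) = -23644*(-8 - 10*(-10 - 10)) = -23644*(-8 - 10*(-20)) = -23644*(-8 + 200) = -23644*192 = -4539648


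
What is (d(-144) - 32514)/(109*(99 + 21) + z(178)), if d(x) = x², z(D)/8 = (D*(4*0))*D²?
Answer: -1963/2180 ≈ -0.90046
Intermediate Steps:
z(D) = 0 (z(D) = 8*((D*(4*0))*D²) = 8*((D*0)*D²) = 8*(0*D²) = 8*0 = 0)
(d(-144) - 32514)/(109*(99 + 21) + z(178)) = ((-144)² - 32514)/(109*(99 + 21) + 0) = (20736 - 32514)/(109*120 + 0) = -11778/(13080 + 0) = -11778/13080 = -11778*1/13080 = -1963/2180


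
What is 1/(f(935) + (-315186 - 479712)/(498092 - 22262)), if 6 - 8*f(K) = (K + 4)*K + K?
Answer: -105740/11616958089 ≈ -9.1022e-6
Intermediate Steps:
f(K) = ¾ - K/8 - K*(4 + K)/8 (f(K) = ¾ - ((K + 4)*K + K)/8 = ¾ - ((4 + K)*K + K)/8 = ¾ - (K*(4 + K) + K)/8 = ¾ - (K + K*(4 + K))/8 = ¾ + (-K/8 - K*(4 + K)/8) = ¾ - K/8 - K*(4 + K)/8)
1/(f(935) + (-315186 - 479712)/(498092 - 22262)) = 1/((¾ - 5/8*935 - ⅛*935²) + (-315186 - 479712)/(498092 - 22262)) = 1/((¾ - 4675/8 - ⅛*874225) - 794898/475830) = 1/((¾ - 4675/8 - 874225/8) - 794898*1/475830) = 1/(-439447/4 - 44161/26435) = 1/(-11616958089/105740) = -105740/11616958089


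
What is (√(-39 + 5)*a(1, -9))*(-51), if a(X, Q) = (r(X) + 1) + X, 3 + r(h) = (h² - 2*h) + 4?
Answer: -102*I*√34 ≈ -594.76*I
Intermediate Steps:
r(h) = 1 + h² - 2*h (r(h) = -3 + ((h² - 2*h) + 4) = -3 + (4 + h² - 2*h) = 1 + h² - 2*h)
a(X, Q) = 2 + X² - X (a(X, Q) = ((1 + X² - 2*X) + 1) + X = (2 + X² - 2*X) + X = 2 + X² - X)
(√(-39 + 5)*a(1, -9))*(-51) = (√(-39 + 5)*(2 + 1² - 1*1))*(-51) = (√(-34)*(2 + 1 - 1))*(-51) = ((I*√34)*2)*(-51) = (2*I*√34)*(-51) = -102*I*√34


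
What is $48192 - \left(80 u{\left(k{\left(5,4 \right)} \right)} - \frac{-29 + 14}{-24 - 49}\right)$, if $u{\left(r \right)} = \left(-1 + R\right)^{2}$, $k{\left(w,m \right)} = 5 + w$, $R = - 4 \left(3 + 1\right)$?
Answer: $\frac{1830271}{73} \approx 25072.0$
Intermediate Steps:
$R = -16$ ($R = \left(-4\right) 4 = -16$)
$u{\left(r \right)} = 289$ ($u{\left(r \right)} = \left(-1 - 16\right)^{2} = \left(-17\right)^{2} = 289$)
$48192 - \left(80 u{\left(k{\left(5,4 \right)} \right)} - \frac{-29 + 14}{-24 - 49}\right) = 48192 - \left(23120 - \frac{-29 + 14}{-24 - 49}\right) = 48192 - \left(23120 + \frac{15}{-73}\right) = 48192 - \frac{1687745}{73} = \frac{1830271}{73}$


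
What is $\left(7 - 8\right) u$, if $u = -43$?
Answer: $43$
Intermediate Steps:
$\left(7 - 8\right) u = \left(7 - 8\right) \left(-43\right) = \left(-1\right) \left(-43\right) = 43$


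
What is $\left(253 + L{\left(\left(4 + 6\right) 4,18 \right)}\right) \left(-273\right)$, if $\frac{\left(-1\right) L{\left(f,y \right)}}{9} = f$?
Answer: $29211$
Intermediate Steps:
$L{\left(f,y \right)} = - 9 f$
$\left(253 + L{\left(\left(4 + 6\right) 4,18 \right)}\right) \left(-273\right) = \left(253 - 9 \left(4 + 6\right) 4\right) \left(-273\right) = \left(253 - 9 \cdot 10 \cdot 4\right) \left(-273\right) = \left(253 - 360\right) \left(-273\right) = \left(-107\right) \left(-273\right) = 29211$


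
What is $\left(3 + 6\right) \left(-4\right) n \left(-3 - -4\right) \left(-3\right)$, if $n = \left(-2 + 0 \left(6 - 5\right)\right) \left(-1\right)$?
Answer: $216$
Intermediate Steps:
$n = 2$ ($n = \left(-2 + 0 \cdot 1\right) \left(-1\right) = \left(-2 + 0\right) \left(-1\right) = \left(-2\right) \left(-1\right) = 2$)
$\left(3 + 6\right) \left(-4\right) n \left(-3 - -4\right) \left(-3\right) = \left(3 + 6\right) \left(-4\right) 2 \left(-3 - -4\right) \left(-3\right) = 9 \left(-4\right) 2 \left(-3 + 4\right) \left(-3\right) = \left(-36\right) 2 \cdot 1 \left(-3\right) = \left(-72\right) \left(-3\right) = 216$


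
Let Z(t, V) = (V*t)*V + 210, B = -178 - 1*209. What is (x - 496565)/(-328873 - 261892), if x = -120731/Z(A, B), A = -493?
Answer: 5237761005532/6231381371265 ≈ 0.84055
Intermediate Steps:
B = -387 (B = -178 - 209 = -387)
Z(t, V) = 210 + t*V**2 (Z(t, V) = t*V**2 + 210 = 210 + t*V**2)
x = 120731/73835907 (x = -120731/(210 - 493*(-387)**2) = -120731/(210 - 493*149769) = -120731/(210 - 73836117) = -120731/(-73835907) = -120731*(-1/73835907) = 120731/73835907 ≈ 0.0016351)
(x - 496565)/(-328873 - 261892) = (120731/73835907 - 496565)/(-328873 - 261892) = -36664327038724/73835907/(-590765) = -36664327038724/73835907*(-1/590765) = 5237761005532/6231381371265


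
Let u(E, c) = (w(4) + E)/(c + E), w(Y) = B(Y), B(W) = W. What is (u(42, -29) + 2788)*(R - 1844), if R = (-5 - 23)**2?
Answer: -38467400/13 ≈ -2.9590e+6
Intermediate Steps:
w(Y) = Y
u(E, c) = (4 + E)/(E + c) (u(E, c) = (4 + E)/(c + E) = (4 + E)/(E + c))
R = 784 (R = (-28)**2 = 784)
(u(42, -29) + 2788)*(R - 1844) = ((4 + 42)/(42 - 29) + 2788)*(784 - 1844) = (46/13 + 2788)*(-1060) = (36290/13)*(-1060) = -38467400/13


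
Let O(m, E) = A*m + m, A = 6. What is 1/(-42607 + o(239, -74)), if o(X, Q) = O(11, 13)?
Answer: -1/42530 ≈ -2.3513e-5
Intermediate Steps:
O(m, E) = 7*m (O(m, E) = 6*m + m = 7*m)
o(X, Q) = 77 (o(X, Q) = 7*11 = 77)
1/(-42607 + o(239, -74)) = 1/(-42607 + 77) = 1/(-42530) = -1/42530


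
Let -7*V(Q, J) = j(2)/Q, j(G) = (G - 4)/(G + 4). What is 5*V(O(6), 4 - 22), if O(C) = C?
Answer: 5/126 ≈ 0.039683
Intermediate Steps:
j(G) = (-4 + G)/(4 + G)
V(Q, J) = 1/(21*Q) (V(Q, J) = -(-4 + 2)/(4 + 2)/(7*Q) = --2/6/(7*Q) = -(1/6)*(-2)/(7*Q) = -(-1)/(21*Q) = 1/(21*Q))
5*V(O(6), 4 - 22) = 5*((1/21)/6) = 5*((1/21)*(1/6)) = 5*(1/126) = 5/126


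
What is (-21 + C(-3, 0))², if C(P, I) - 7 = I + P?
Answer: 289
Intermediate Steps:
C(P, I) = 7 + I + P (C(P, I) = 7 + (I + P) = 7 + I + P)
(-21 + C(-3, 0))² = (-21 + (7 + 0 - 3))² = (-21 + 4)² = (-17)² = 289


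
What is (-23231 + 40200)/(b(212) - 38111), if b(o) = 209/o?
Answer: -3597428/8079323 ≈ -0.44526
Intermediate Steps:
(-23231 + 40200)/(b(212) - 38111) = (-23231 + 40200)/(209/212 - 38111) = 16969/(209*(1/212) - 38111) = 16969/(209/212 - 38111) = 16969/(-8079323/212) = 16969*(-212/8079323) = -3597428/8079323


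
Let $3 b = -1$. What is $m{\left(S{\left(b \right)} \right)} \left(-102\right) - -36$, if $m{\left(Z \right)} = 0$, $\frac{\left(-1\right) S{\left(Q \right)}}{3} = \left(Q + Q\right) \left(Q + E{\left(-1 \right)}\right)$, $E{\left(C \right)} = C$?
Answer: $36$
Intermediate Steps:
$b = - \frac{1}{3}$ ($b = \frac{1}{3} \left(-1\right) = - \frac{1}{3} \approx -0.33333$)
$S{\left(Q \right)} = - 6 Q \left(-1 + Q\right)$ ($S{\left(Q \right)} = - 3 \left(Q + Q\right) \left(Q - 1\right) = - 3 \cdot 2 Q \left(-1 + Q\right) = - 6 Q \left(-1 + Q\right)$)
$m{\left(S{\left(b \right)} \right)} \left(-102\right) - -36 = 0 \left(-102\right) - -36 = 0 + 36 = 36$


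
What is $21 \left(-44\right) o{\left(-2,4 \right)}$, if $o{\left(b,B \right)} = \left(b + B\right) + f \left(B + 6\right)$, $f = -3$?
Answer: $25872$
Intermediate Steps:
$o{\left(b,B \right)} = -18 + b - 2 B$ ($o{\left(b,B \right)} = \left(b + B\right) - 3 \left(B + 6\right) = \left(B + b\right) - 3 \left(6 + B\right) = \left(B + b\right) - \left(18 + 3 B\right) = -18 + b - 2 B$)
$21 \left(-44\right) o{\left(-2,4 \right)} = 21 \left(-44\right) \left(-18 - 2 - 8\right) = - 924 \left(-18 - 2 - 8\right) = \left(-924\right) \left(-28\right) = 25872$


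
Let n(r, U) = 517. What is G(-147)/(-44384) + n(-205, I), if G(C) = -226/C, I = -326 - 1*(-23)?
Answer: 1686569695/3262224 ≈ 517.00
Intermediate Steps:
I = -303 (I = -326 + 23 = -303)
G(-147)/(-44384) + n(-205, I) = -226/(-147)/(-44384) + 517 = -226*(-1/147)*(-1/44384) + 517 = (226/147)*(-1/44384) + 517 = -113/3262224 + 517 = 1686569695/3262224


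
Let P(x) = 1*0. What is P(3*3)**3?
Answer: 0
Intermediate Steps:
P(x) = 0
P(3*3)**3 = 0**3 = 0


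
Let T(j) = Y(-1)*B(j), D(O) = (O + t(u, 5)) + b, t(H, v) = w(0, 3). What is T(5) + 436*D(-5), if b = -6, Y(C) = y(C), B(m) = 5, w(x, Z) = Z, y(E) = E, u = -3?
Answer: -3493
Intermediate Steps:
t(H, v) = 3
Y(C) = C
D(O) = -3 + O (D(O) = (O + 3) - 6 = (3 + O) - 6 = -3 + O)
T(j) = -5 (T(j) = -1*5 = -5)
T(5) + 436*D(-5) = -5 + 436*(-3 - 5) = -5 + 436*(-8) = -5 - 3488 = -3493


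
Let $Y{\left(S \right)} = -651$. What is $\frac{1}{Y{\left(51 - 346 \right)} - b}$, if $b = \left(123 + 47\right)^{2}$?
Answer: $- \frac{1}{29551} \approx -3.384 \cdot 10^{-5}$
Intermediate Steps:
$b = 28900$ ($b = 170^{2} = 28900$)
$\frac{1}{Y{\left(51 - 346 \right)} - b} = \frac{1}{-651 - 28900} = \frac{1}{-29551} = - \frac{1}{29551}$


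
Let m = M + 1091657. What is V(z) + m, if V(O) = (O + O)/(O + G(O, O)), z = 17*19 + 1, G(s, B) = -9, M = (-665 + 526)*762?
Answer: 34500937/35 ≈ 9.8574e+5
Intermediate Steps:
M = -105918 (M = -139*762 = -105918)
m = 985739 (m = -105918 + 1091657 = 985739)
z = 324 (z = 323 + 1 = 324)
V(O) = 2*O/(-9 + O) (V(O) = (O + O)/(O - 9) = (2*O)/(-9 + O) = 2*O/(-9 + O))
V(z) + m = 2*324/(-9 + 324) + 985739 = 2*324/315 + 985739 = 2*324*(1/315) + 985739 = 72/35 + 985739 = 34500937/35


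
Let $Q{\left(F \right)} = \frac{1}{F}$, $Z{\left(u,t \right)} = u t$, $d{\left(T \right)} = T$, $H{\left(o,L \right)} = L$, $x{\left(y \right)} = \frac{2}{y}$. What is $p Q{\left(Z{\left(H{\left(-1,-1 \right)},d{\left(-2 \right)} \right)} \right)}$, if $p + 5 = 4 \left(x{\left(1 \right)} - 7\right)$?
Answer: $- \frac{25}{2} \approx -12.5$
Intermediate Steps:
$Z{\left(u,t \right)} = t u$
$p = -25$ ($p = -5 + 4 \left(\frac{2}{1} - 7\right) = -5 + 4 \left(2 \cdot 1 - 7\right) = -5 + 4 \left(2 - 7\right) = -5 + 4 \left(-5\right) = -5 - 20 = -25$)
$p Q{\left(Z{\left(H{\left(-1,-1 \right)},d{\left(-2 \right)} \right)} \right)} = - \frac{25}{\left(-2\right) \left(-1\right)} = - \frac{25}{2}$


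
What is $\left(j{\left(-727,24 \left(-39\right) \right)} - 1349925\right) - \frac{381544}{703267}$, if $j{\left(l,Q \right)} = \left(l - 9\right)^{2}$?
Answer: $- \frac{568401165687}{703267} \approx -8.0823 \cdot 10^{5}$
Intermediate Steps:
$j{\left(l,Q \right)} = \left(-9 + l\right)^{2}$
$\left(j{\left(-727,24 \left(-39\right) \right)} - 1349925\right) - \frac{381544}{703267} = \left(\left(-9 - 727\right)^{2} - 1349925\right) - \frac{381544}{703267} = \left(\left(-736\right)^{2} - 1349925\right) - \frac{381544}{703267} = \left(541696 - 1349925\right) - \frac{381544}{703267} = -808229 - \frac{381544}{703267} = - \frac{568401165687}{703267}$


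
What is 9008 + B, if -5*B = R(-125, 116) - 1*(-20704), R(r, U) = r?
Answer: 24461/5 ≈ 4892.2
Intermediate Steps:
B = -20579/5 (B = -(-125 - 1*(-20704))/5 = -(-125 + 20704)/5 = -⅕*20579 = -20579/5 ≈ -4115.8)
9008 + B = 9008 - 20579/5 = 24461/5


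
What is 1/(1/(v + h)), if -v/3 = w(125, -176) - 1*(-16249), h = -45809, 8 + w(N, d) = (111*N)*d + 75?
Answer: 7231243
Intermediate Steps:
w(N, d) = 67 + 111*N*d (w(N, d) = -8 + ((111*N)*d + 75) = -8 + (111*N*d + 75) = -8 + (75 + 111*N*d) = 67 + 111*N*d)
v = 7277052 (v = -3*((67 + 111*125*(-176)) - 1*(-16249)) = -3*((67 - 2442000) + 16249) = -3*(-2441933 + 16249) = -3*(-2425684) = 7277052)
1/(1/(v + h)) = 1/(1/(7277052 - 45809)) = 1/(1/7231243) = 7231243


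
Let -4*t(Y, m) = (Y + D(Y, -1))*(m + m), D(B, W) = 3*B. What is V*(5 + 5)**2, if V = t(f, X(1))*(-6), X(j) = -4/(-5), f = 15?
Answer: 14400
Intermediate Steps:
X(j) = 4/5 (X(j) = -4*(-1/5) = 4/5)
t(Y, m) = -2*Y*m (t(Y, m) = -(Y + 3*Y)*(m + m)/4 = -4*Y*2*m/4 = -2*Y*m)
V = 144 (V = -2*15*4/5*(-6) = -24*(-6) = 144)
V*(5 + 5)**2 = 144*(5 + 5)**2 = 144*10**2 = 144*100 = 14400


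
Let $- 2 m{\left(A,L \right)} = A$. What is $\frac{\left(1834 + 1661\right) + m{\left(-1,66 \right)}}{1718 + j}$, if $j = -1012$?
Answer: $\frac{6991}{1412} \approx 4.9511$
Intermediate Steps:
$m{\left(A,L \right)} = - \frac{A}{2}$
$\frac{\left(1834 + 1661\right) + m{\left(-1,66 \right)}}{1718 + j} = \frac{\left(1834 + 1661\right) - - \frac{1}{2}}{1718 - 1012} = \frac{3495 + \frac{1}{2}}{706} = \frac{6991}{2} \cdot \frac{1}{706} = \frac{6991}{1412}$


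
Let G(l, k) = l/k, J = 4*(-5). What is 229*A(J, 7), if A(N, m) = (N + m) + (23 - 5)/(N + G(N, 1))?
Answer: -61601/20 ≈ -3080.1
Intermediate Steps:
J = -20
A(N, m) = N + m + 9/N (A(N, m) = (N + m) + (23 - 5)/(N + N/1) = (N + m) + 18/(N + N*1) = (N + m) + 18/(N + N) = (N + m) + 18/((2*N)) = (N + m) + 18*(1/(2*N)) = (N + m) + 9/N = N + m + 9/N)
229*A(J, 7) = 229*(-20 + 7 + 9/(-20)) = 229*(-20 + 7 + 9*(-1/20)) = 229*(-20 + 7 - 9/20) = 229*(-269/20) = -61601/20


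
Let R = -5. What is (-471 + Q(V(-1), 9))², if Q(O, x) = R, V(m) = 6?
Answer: 226576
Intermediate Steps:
Q(O, x) = -5
(-471 + Q(V(-1), 9))² = (-471 - 5)² = (-476)² = 226576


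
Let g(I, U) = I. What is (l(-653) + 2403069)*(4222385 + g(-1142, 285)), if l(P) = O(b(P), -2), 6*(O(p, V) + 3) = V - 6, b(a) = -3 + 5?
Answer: 10143919902714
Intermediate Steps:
b(a) = 2
O(p, V) = -4 + V/6 (O(p, V) = -3 + (V - 6)/6 = -3 + (-6 + V)/6 = -3 + (-1 + V/6) = -4 + V/6)
l(P) = -13/3 (l(P) = -4 + (1/6)*(-2) = -4 - 1/3 = -13/3)
(l(-653) + 2403069)*(4222385 + g(-1142, 285)) = (-13/3 + 2403069)*(4222385 - 1142) = (7209194/3)*4221243 = 10143919902714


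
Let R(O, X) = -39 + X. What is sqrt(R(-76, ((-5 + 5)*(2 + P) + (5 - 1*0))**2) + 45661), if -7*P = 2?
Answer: sqrt(45647) ≈ 213.65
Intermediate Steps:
P = -2/7 (P = -1/7*2 = -2/7 ≈ -0.28571)
sqrt(R(-76, ((-5 + 5)*(2 + P) + (5 - 1*0))**2) + 45661) = sqrt((-39 + ((-5 + 5)*(2 - 2/7) + (5 - 1*0))**2) + 45661) = sqrt((-39 + (0*(12/7) + (5 + 0))**2) + 45661) = sqrt((-39 + (0 + 5)**2) + 45661) = sqrt((-39 + 5**2) + 45661) = sqrt((-39 + 25) + 45661) = sqrt(-14 + 45661) = sqrt(45647)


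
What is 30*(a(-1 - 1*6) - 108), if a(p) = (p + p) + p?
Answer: -3870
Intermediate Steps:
a(p) = 3*p (a(p) = 2*p + p = 3*p)
30*(a(-1 - 1*6) - 108) = 30*(3*(-1 - 1*6) - 108) = 30*(3*(-1 - 6) - 108) = 30*(3*(-7) - 108) = 30*(-21 - 108) = 30*(-129) = -3870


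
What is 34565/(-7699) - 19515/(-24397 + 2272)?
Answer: -40966976/11356025 ≈ -3.6075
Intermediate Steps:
34565/(-7699) - 19515/(-24397 + 2272) = 34565*(-1/7699) - 19515/(-22125) = -34565/7699 - 19515*(-1/22125) = -34565/7699 + 1301/1475 = -40966976/11356025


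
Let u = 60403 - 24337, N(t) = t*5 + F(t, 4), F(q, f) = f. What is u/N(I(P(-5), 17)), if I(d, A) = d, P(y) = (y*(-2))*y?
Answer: -6011/41 ≈ -146.61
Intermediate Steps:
P(y) = -2*y**2 (P(y) = (-2*y)*y = -2*y**2)
N(t) = 4 + 5*t (N(t) = t*5 + 4 = 5*t + 4 = 4 + 5*t)
u = 36066
u/N(I(P(-5), 17)) = 36066/(4 + 5*(-2*(-5)**2)) = 36066/(4 + 5*(-2*25)) = 36066/(4 + 5*(-50)) = 36066/(4 - 250) = 36066/(-246) = 36066*(-1/246) = -6011/41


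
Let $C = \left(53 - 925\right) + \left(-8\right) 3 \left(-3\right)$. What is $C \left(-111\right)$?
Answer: $88800$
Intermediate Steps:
$C = -800$ ($C = -872 - -72 = -872 + 72 = -800$)
$C \left(-111\right) = \left(-800\right) \left(-111\right) = 88800$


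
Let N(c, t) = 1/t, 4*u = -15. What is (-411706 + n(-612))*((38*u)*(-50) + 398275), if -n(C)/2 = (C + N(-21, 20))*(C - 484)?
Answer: -710706902160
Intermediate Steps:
u = -15/4 (u = (1/4)*(-15) = -15/4 ≈ -3.7500)
n(C) = -2*(-484 + C)*(1/20 + C) (n(C) = -2*(C + 1/20)*(C - 484) = -2*(C + 1/20)*(-484 + C) = -2*(1/20 + C)*(-484 + C) = -2*(-484 + C)*(1/20 + C))
(-411706 + n(-612))*((38*u)*(-50) + 398275) = (-411706 + (242/5 - 2*(-612)**2 + (9679/10)*(-612)))*((38*(-15/4))*(-50) + 398275) = (-411706 + (242/5 - 2*374544 - 2961774/5))*(-285/2*(-50) + 398275) = (-411706 + (242/5 - 749088 - 2961774/5))*(7125 + 398275) = (-411706 - 6706972/5)*405400 = -8765502/5*405400 = -710706902160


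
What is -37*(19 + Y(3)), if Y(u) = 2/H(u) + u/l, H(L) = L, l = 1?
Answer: -2516/3 ≈ -838.67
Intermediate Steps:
Y(u) = u + 2/u (Y(u) = 2/u + u/1 = 2/u + u*1 = 2/u + u = u + 2/u)
-37*(19 + Y(3)) = -37*(19 + (3 + 2/3)) = -37*(19 + 11/3) = -37*68/3 = -2516/3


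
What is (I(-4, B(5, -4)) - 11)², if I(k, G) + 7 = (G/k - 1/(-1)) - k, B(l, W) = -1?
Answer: 2601/16 ≈ 162.56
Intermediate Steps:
I(k, G) = -6 - k + G/k (I(k, G) = -7 + ((G/k - 1/(-1)) - k) = -7 + ((G/k - 1*(-1)) - k) = -7 + ((G/k + 1) - k) = -7 + ((1 + G/k) - k) = -7 + (1 - k + G/k) = -6 - k + G/k)
(I(-4, B(5, -4)) - 11)² = ((-6 - 1*(-4) - 1/(-4)) - 11)² = ((-6 + 4 - 1*(-¼)) - 11)² = ((-6 + 4 + ¼) - 11)² = (-7/4 - 11)² = (-51/4)² = 2601/16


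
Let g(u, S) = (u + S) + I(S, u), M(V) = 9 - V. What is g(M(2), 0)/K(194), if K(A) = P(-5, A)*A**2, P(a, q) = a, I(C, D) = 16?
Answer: -23/188180 ≈ -0.00012222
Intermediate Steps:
g(u, S) = 16 + S + u (g(u, S) = (u + S) + 16 = (S + u) + 16 = 16 + S + u)
K(A) = -5*A**2
g(M(2), 0)/K(194) = (16 + 0 + (9 - 1*2))/((-5*194**2)) = (16 + 0 + (9 - 2))/((-5*37636)) = (16 + 0 + 7)/(-188180) = 23*(-1/188180) = -23/188180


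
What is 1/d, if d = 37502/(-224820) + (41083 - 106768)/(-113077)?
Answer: 12710985570/5263344023 ≈ 2.4150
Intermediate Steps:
d = 5263344023/12710985570 (d = 37502*(-1/224820) - 65685*(-1/113077) = -18751/112410 + 65685/113077 = 5263344023/12710985570 ≈ 0.41408)
1/d = 1/(5263344023/12710985570) = 12710985570/5263344023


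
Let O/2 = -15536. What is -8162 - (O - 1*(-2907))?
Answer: 20003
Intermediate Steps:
O = -31072 (O = 2*(-15536) = -31072)
-8162 - (O - 1*(-2907)) = -8162 - (-31072 - 1*(-2907)) = -8162 - (-31072 + 2907) = -8162 - 1*(-28165) = -8162 + 28165 = 20003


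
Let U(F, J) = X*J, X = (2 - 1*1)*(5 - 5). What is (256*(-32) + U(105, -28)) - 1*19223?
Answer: -27415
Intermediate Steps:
X = 0 (X = (2 - 1)*0 = 1*0 = 0)
U(F, J) = 0 (U(F, J) = 0*J = 0)
(256*(-32) + U(105, -28)) - 1*19223 = (256*(-32) + 0) - 1*19223 = (-8192 + 0) - 19223 = -8192 - 19223 = -27415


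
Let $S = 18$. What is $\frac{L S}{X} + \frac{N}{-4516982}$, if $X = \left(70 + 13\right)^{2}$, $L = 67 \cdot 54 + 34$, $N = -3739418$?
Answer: $\frac{1943910719}{187454753} \approx 10.37$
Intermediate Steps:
$L = 3652$ ($L = 3618 + 34 = 3652$)
$X = 6889$ ($X = 83^{2} = 6889$)
$\frac{L S}{X} + \frac{N}{-4516982} = \frac{3652 \cdot 18}{6889} - \frac{3739418}{-4516982} = 65736 \cdot \frac{1}{6889} - - \frac{1869709}{2258491} = \frac{792}{83} + \frac{1869709}{2258491} = \frac{1943910719}{187454753}$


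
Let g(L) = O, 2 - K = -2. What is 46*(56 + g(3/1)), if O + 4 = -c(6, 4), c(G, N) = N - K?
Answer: 2392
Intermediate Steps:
K = 4 (K = 2 - 1*(-2) = 2 + 2 = 4)
c(G, N) = -4 + N (c(G, N) = N - 1*4 = N - 4 = -4 + N)
O = -4 (O = -4 - (-4 + 4) = -4 - 1*0 = -4 + 0 = -4)
g(L) = -4
46*(56 + g(3/1)) = 46*(56 - 4) = 46*52 = 2392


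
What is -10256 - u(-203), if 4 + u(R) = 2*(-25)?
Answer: -10202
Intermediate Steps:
u(R) = -54 (u(R) = -4 + 2*(-25) = -4 - 50 = -54)
-10256 - u(-203) = -10256 - 1*(-54) = -10256 + 54 = -10202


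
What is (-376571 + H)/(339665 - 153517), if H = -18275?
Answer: -197423/93074 ≈ -2.1211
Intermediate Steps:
(-376571 + H)/(339665 - 153517) = (-376571 - 18275)/(339665 - 153517) = -394846/186148 = -394846*1/186148 = -197423/93074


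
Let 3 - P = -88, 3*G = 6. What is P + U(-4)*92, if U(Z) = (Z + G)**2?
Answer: 459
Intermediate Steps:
G = 2 (G = (1/3)*6 = 2)
U(Z) = (2 + Z)**2 (U(Z) = (Z + 2)**2 = (2 + Z)**2)
P = 91 (P = 3 - 1*(-88) = 3 + 88 = 91)
P + U(-4)*92 = 91 + (2 - 4)**2*92 = 91 + (-2)**2*92 = 91 + 4*92 = 91 + 368 = 459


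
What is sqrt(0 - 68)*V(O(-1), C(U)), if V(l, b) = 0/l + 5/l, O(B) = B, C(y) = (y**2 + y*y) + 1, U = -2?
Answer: -10*I*sqrt(17) ≈ -41.231*I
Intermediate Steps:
C(y) = 1 + 2*y**2 (C(y) = (y**2 + y**2) + 1 = 2*y**2 + 1 = 1 + 2*y**2)
V(l, b) = 5/l (V(l, b) = 0 + 5/l = 5/l)
sqrt(0 - 68)*V(O(-1), C(U)) = sqrt(0 - 68)*(5/(-1)) = sqrt(-68)*(5*(-1)) = (2*I*sqrt(17))*(-5) = -10*I*sqrt(17)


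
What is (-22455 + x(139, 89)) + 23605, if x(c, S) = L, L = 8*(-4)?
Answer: 1118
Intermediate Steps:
L = -32
x(c, S) = -32
(-22455 + x(139, 89)) + 23605 = (-22455 - 32) + 23605 = -22487 + 23605 = 1118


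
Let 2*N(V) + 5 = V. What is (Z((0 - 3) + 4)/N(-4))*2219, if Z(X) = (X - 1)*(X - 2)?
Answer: 0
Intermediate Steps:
N(V) = -5/2 + V/2
Z(X) = (-1 + X)*(-2 + X)
(Z((0 - 3) + 4)/N(-4))*2219 = ((2 + ((0 - 3) + 4)² - 3*((0 - 3) + 4))/(-5/2 + (½)*(-4)))*2219 = ((2 + (-3 + 4)² - 3*(-3 + 4))/(-5/2 - 2))*2219 = ((2 + 1² - 3*1)/(-9/2))*2219 = ((2 + 1 - 3)*(-2/9))*2219 = (0*(-2/9))*2219 = 0*2219 = 0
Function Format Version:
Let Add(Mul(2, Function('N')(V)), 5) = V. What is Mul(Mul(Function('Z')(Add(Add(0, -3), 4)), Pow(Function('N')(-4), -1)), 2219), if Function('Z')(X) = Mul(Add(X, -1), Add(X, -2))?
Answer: 0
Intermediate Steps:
Function('N')(V) = Add(Rational(-5, 2), Mul(Rational(1, 2), V))
Function('Z')(X) = Mul(Add(-1, X), Add(-2, X))
Mul(Mul(Function('Z')(Add(Add(0, -3), 4)), Pow(Function('N')(-4), -1)), 2219) = Mul(Mul(Add(2, Pow(Add(Add(0, -3), 4), 2), Mul(-3, Add(Add(0, -3), 4))), Pow(Add(Rational(-5, 2), Mul(Rational(1, 2), -4)), -1)), 2219) = Mul(Mul(Add(2, Pow(Add(-3, 4), 2), Mul(-3, Add(-3, 4))), Pow(Add(Rational(-5, 2), -2), -1)), 2219) = Mul(Mul(Add(2, Pow(1, 2), Mul(-3, 1)), Pow(Rational(-9, 2), -1)), 2219) = Mul(Mul(Add(2, 1, -3), Rational(-2, 9)), 2219) = Mul(Mul(0, Rational(-2, 9)), 2219) = Mul(0, 2219) = 0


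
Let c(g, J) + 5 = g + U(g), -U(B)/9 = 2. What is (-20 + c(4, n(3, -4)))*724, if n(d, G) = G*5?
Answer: -28236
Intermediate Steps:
U(B) = -18 (U(B) = -9*2 = -18)
n(d, G) = 5*G
c(g, J) = -23 + g (c(g, J) = -5 + (g - 18) = -5 + (-18 + g) = -23 + g)
(-20 + c(4, n(3, -4)))*724 = (-20 + (-23 + 4))*724 = (-20 - 19)*724 = -39*724 = -28236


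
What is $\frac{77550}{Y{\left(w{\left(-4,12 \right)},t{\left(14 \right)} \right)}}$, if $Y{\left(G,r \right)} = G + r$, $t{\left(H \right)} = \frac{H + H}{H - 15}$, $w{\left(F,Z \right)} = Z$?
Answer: $- \frac{38775}{8} \approx -4846.9$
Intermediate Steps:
$t{\left(H \right)} = \frac{2 H}{-15 + H}$
$\frac{77550}{Y{\left(w{\left(-4,12 \right)},t{\left(14 \right)} \right)}} = \frac{77550}{12 + 2 \cdot 14 \frac{1}{-15 + 14}} = \frac{77550}{12 + 2 \cdot 14 \frac{1}{-1}} = \frac{77550}{12 + 2 \cdot 14 \left(-1\right)} = \frac{77550}{12 - 28} = \frac{77550}{-16} = 77550 \left(- \frac{1}{16}\right) = - \frac{38775}{8}$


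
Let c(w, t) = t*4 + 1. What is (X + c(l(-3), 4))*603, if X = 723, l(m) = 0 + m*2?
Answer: 446220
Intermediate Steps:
l(m) = 2*m (l(m) = 0 + 2*m = 2*m)
c(w, t) = 1 + 4*t (c(w, t) = 4*t + 1 = 1 + 4*t)
(X + c(l(-3), 4))*603 = (723 + (1 + 4*4))*603 = (723 + (1 + 16))*603 = (723 + 17)*603 = 740*603 = 446220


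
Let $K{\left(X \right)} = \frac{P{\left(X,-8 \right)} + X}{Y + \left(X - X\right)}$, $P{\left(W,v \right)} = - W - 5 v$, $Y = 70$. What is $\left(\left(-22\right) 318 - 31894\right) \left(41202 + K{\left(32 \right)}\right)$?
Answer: $- \frac{11216576020}{7} \approx -1.6024 \cdot 10^{9}$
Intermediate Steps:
$K{\left(X \right)} = \frac{4}{7}$ ($K{\left(X \right)} = \frac{\left(- X - -40\right) + X}{70 + \left(X - X\right)} = \frac{\left(- X + 40\right) + X}{70 + 0} = \frac{\left(40 - X\right) + X}{70} = 40 \cdot \frac{1}{70} = \frac{4}{7}$)
$\left(\left(-22\right) 318 - 31894\right) \left(41202 + K{\left(32 \right)}\right) = \left(\left(-22\right) 318 - 31894\right) \left(41202 + \frac{4}{7}\right) = \left(-6996 - 31894\right) \frac{288418}{7} = \left(-38890\right) \frac{288418}{7} = - \frac{11216576020}{7}$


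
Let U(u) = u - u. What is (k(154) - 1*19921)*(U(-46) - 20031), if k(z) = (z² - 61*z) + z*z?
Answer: -362901627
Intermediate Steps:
U(u) = 0
k(z) = -61*z + 2*z² (k(z) = (z² - 61*z) + z² = -61*z + 2*z²)
(k(154) - 1*19921)*(U(-46) - 20031) = (154*(-61 + 2*154) - 1*19921)*(0 - 20031) = (154*(-61 + 308) - 19921)*(-20031) = (154*247 - 19921)*(-20031) = (38038 - 19921)*(-20031) = 18117*(-20031) = -362901627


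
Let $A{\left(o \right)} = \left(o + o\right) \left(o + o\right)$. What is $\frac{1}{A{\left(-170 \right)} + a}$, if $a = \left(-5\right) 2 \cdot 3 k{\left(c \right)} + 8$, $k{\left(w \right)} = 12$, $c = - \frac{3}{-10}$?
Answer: $\frac{1}{115248} \approx 8.6769 \cdot 10^{-6}$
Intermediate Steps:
$c = \frac{3}{10}$ ($c = \left(-3\right) \left(- \frac{1}{10}\right) = \frac{3}{10} \approx 0.3$)
$A{\left(o \right)} = 4 o^{2}$ ($A{\left(o \right)} = 2 o 2 o = 4 o^{2}$)
$a = -352$ ($a = \left(-5\right) 2 \cdot 3 \cdot 12 + 8 = \left(-10\right) 3 \cdot 12 + 8 = \left(-30\right) 12 + 8 = -360 + 8 = -352$)
$\frac{1}{A{\left(-170 \right)} + a} = \frac{1}{4 \left(-170\right)^{2} - 352} = \frac{1}{4 \cdot 28900 - 352} = \frac{1}{115600 - 352} = \frac{1}{115248}$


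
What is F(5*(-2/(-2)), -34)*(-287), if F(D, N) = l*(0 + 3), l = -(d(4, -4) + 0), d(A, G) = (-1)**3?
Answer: -861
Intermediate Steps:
d(A, G) = -1
l = 1 (l = -(-1 + 0) = -1*(-1) = 1)
F(D, N) = 3 (F(D, N) = 1*(0 + 3) = 1*3 = 3)
F(5*(-2/(-2)), -34)*(-287) = 3*(-287) = -861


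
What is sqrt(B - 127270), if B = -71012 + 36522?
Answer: 4*I*sqrt(10110) ≈ 402.19*I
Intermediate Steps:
B = -34490
sqrt(B - 127270) = sqrt(-34490 - 127270) = sqrt(-161760) = 4*I*sqrt(10110)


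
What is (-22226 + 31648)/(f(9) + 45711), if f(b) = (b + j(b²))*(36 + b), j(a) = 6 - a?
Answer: 9422/42741 ≈ 0.22044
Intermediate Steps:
f(b) = (36 + b)*(6 + b - b²) (f(b) = (b + (6 - b²))*(36 + b) = (6 + b - b²)*(36 + b) = (36 + b)*(6 + b - b²))
(-22226 + 31648)/(f(9) + 45711) = (-22226 + 31648)/((216 - 1*9³ - 35*9² + 42*9) + 45711) = 9422/((216 - 1*729 - 35*81 + 378) + 45711) = 9422/((216 - 729 - 2835 + 378) + 45711) = 9422/(-2970 + 45711) = 9422/42741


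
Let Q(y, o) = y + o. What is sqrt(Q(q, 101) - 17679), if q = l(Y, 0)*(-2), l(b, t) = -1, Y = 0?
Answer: 26*I*sqrt(26) ≈ 132.57*I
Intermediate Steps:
q = 2 (q = -1*(-2) = 2)
Q(y, o) = o + y
sqrt(Q(q, 101) - 17679) = sqrt((101 + 2) - 17679) = sqrt(103 - 17679) = sqrt(-17576) = 26*I*sqrt(26)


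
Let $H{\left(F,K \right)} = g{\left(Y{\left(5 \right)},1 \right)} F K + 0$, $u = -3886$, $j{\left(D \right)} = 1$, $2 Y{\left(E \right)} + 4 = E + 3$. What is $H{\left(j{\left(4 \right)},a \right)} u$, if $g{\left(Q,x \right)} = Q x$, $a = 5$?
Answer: $-38860$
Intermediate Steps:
$Y{\left(E \right)} = - \frac{1}{2} + \frac{E}{2}$ ($Y{\left(E \right)} = -2 + \frac{E + 3}{2} = -2 + \frac{3 + E}{2} = -2 + \left(\frac{3}{2} + \frac{E}{2}\right) = - \frac{1}{2} + \frac{E}{2}$)
$H{\left(F,K \right)} = 2 F K$ ($H{\left(F,K \right)} = \left(- \frac{1}{2} + \frac{1}{2} \cdot 5\right) 1 F K + 0 = \left(- \frac{1}{2} + \frac{5}{2}\right) 1 F K + 0 = 2 \cdot 1 F K + 0 = 2 F K + 0 = 2 F K$)
$H{\left(j{\left(4 \right)},a \right)} u = 2 \cdot 1 \cdot 5 \left(-3886\right) = 10 \left(-3886\right) = -38860$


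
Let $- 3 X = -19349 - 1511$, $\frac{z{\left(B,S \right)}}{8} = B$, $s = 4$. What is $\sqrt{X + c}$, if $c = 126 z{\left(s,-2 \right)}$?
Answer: $\frac{2 \sqrt{24717}}{3} \approx 104.81$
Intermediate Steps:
$z{\left(B,S \right)} = 8 B$
$X = \frac{20860}{3}$ ($X = - \frac{-19349 - 1511}{3} = \left(- \frac{1}{3}\right) \left(-20860\right) = \frac{20860}{3} \approx 6953.3$)
$c = 4032$ ($c = 126 \cdot 8 \cdot 4 = 126 \cdot 32 = 4032$)
$\sqrt{X + c} = \sqrt{\frac{20860}{3} + 4032} = \sqrt{\frac{32956}{3}} = \frac{2 \sqrt{24717}}{3}$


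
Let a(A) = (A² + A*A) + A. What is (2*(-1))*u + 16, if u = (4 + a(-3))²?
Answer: -706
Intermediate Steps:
a(A) = A + 2*A² (a(A) = (A² + A²) + A = 2*A² + A = A + 2*A²)
u = 361 (u = (4 - 3*(1 + 2*(-3)))² = (4 - 3*(1 - 6))² = (4 - 3*(-5))² = (4 + 15)² = 19² = 361)
(2*(-1))*u + 16 = (2*(-1))*361 + 16 = -2*361 + 16 = -722 + 16 = -706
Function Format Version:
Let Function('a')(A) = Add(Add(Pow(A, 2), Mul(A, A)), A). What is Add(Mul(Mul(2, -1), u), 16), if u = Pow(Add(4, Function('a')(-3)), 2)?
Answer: -706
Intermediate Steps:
Function('a')(A) = Add(A, Mul(2, Pow(A, 2))) (Function('a')(A) = Add(Add(Pow(A, 2), Pow(A, 2)), A) = Add(Mul(2, Pow(A, 2)), A) = Add(A, Mul(2, Pow(A, 2))))
u = 361 (u = Pow(Add(4, Mul(-3, Add(1, Mul(2, -3)))), 2) = Pow(Add(4, Mul(-3, Add(1, -6))), 2) = Pow(Add(4, Mul(-3, -5)), 2) = Pow(Add(4, 15), 2) = Pow(19, 2) = 361)
Add(Mul(Mul(2, -1), u), 16) = Add(Mul(Mul(2, -1), 361), 16) = Add(Mul(-2, 361), 16) = Add(-722, 16) = -706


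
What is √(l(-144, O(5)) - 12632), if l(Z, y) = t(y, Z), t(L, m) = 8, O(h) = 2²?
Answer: 4*I*√789 ≈ 112.36*I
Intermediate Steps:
O(h) = 4
l(Z, y) = 8
√(l(-144, O(5)) - 12632) = √(8 - 12632) = √(-12624) = 4*I*√789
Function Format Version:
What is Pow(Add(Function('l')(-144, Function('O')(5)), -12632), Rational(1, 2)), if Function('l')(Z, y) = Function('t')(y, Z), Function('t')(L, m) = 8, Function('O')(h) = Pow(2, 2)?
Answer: Mul(4, I, Pow(789, Rational(1, 2))) ≈ Mul(112.36, I)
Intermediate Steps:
Function('O')(h) = 4
Function('l')(Z, y) = 8
Pow(Add(Function('l')(-144, Function('O')(5)), -12632), Rational(1, 2)) = Pow(Add(8, -12632), Rational(1, 2)) = Pow(-12624, Rational(1, 2)) = Mul(4, I, Pow(789, Rational(1, 2)))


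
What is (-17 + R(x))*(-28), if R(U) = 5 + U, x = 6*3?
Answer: -168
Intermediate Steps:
x = 18
(-17 + R(x))*(-28) = (-17 + (5 + 18))*(-28) = (-17 + 23)*(-28) = 6*(-28) = -168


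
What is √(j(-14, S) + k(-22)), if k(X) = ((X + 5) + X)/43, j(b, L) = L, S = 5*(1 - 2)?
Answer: I*√10922/43 ≈ 2.4304*I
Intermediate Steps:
S = -5 (S = 5*(-1) = -5)
k(X) = 5/43 + 2*X/43 (k(X) = ((5 + X) + X)*(1/43) = (5 + 2*X)*(1/43) = 5/43 + 2*X/43)
√(j(-14, S) + k(-22)) = √(-5 + (5/43 + (2/43)*(-22))) = √(-5 + (5/43 - 44/43)) = √(-5 - 39/43) = √(-254/43) = I*√10922/43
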